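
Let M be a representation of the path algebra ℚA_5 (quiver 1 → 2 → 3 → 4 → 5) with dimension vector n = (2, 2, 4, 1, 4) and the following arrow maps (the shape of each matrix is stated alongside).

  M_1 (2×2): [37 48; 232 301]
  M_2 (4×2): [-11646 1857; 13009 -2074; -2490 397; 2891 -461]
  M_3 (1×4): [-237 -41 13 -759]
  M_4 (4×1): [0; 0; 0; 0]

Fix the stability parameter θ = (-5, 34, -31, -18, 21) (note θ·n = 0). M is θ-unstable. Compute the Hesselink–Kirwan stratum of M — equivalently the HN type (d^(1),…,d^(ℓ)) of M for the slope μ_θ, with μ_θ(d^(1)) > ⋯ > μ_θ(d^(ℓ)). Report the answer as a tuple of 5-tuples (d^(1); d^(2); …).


Interval decomposition of M: I[1,3], I[1,4], I[3,3]^2, I[5,5]^4.
HN type (ℓ=4): μ^(1)=21; μ^(2)=3/2; μ^(3)=-5; μ^(4)=-31

((0, 0, 0, 0, 4); (0, 1, 1, 0, 0); (2, 1, 1, 1, 0); (0, 0, 2, 0, 0))


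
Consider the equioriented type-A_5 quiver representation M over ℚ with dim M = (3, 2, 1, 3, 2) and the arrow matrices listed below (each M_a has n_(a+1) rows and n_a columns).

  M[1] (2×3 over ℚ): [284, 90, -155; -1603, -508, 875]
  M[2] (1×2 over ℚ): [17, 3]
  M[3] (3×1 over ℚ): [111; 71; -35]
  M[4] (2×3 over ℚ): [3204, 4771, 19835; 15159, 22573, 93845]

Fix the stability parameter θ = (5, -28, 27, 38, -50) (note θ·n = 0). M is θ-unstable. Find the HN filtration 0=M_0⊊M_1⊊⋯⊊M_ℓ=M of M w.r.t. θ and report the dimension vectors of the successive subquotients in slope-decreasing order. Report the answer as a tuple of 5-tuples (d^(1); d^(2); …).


Barcode: M ≅ I[1,1], I[1,2], I[1,5], I[4,4], I[4,5]. HN layers by μ_θ (4 steps, strictly decreasing):
  μ^(1)=38; μ^(2)=5; μ^(3)=-6; μ^(4)=-23/2

((0, 0, 0, 1, 0); (1, 0, 1, 1, 1); (0, 0, 0, 1, 1); (2, 2, 0, 0, 0))


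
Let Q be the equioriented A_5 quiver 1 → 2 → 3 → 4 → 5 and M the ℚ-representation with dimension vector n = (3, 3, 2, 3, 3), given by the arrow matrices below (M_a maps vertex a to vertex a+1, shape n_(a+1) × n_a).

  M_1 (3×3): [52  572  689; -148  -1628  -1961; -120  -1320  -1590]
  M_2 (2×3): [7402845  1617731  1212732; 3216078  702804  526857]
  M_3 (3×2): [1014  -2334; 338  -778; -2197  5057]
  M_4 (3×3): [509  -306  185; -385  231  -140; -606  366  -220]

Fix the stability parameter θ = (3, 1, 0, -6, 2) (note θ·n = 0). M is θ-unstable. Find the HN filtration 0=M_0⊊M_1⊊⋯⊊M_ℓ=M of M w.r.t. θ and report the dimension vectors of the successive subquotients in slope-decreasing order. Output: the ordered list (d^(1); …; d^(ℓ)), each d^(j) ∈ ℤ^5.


Interval decomposition of M: I[1,1]^2, I[1,5], I[2,2], I[2,3], I[4,4], I[4,5], I[5,5].
HN type (ℓ=6): μ^(1)=3; μ^(2)=2; μ^(3)=1; μ^(4)=1/2; μ^(5)=-1/2; μ^(6)=-6

((2, 0, 0, 0, 0); (0, 0, 0, 0, 3); (0, 1, 0, 0, 0); (0, 1, 1, 0, 0); (1, 1, 1, 1, 0); (0, 0, 0, 2, 0))


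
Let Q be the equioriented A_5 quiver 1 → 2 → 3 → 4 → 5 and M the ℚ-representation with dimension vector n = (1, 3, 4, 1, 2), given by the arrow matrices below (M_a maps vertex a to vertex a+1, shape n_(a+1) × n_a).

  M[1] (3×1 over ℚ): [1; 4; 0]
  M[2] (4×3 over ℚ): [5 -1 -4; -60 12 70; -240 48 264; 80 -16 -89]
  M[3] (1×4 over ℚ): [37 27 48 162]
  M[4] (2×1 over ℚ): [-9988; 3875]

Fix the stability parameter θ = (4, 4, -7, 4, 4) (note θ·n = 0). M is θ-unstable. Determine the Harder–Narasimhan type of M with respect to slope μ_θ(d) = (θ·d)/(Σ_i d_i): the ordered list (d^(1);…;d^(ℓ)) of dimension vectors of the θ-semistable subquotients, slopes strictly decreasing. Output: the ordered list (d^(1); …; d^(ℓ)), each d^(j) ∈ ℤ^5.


Interval decomposition of M: I[1,5], I[2,2], I[2,3], I[3,3]^2, I[5,5].
HN type (ℓ=4): μ^(1)=4; μ^(2)=1/3; μ^(3)=-3/2; μ^(4)=-7

((0, 1, 0, 1, 2); (1, 1, 1, 0, 0); (0, 1, 1, 0, 0); (0, 0, 2, 0, 0))


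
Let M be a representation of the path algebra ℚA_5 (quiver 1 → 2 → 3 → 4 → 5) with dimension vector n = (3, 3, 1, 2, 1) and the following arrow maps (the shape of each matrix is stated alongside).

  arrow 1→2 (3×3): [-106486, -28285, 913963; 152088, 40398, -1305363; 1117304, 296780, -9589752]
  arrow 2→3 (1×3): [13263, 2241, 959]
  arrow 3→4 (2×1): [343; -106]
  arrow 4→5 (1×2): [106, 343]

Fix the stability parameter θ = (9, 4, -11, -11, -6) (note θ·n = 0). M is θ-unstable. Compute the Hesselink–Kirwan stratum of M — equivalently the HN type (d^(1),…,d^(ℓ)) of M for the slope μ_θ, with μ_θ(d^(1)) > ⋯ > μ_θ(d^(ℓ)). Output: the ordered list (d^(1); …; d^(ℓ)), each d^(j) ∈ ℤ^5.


Via rank(M_{q-1}∘⋯∘M_p): M ≅ I[1,1], I[1,2], I[1,4], I[2,2], I[4,5].
μ_θ-semistable layers: μ^(1)=9; μ^(2)=13/2; μ^(3)=4; μ^(4)=-9/4; μ^(5)=-6; μ^(6)=-11

((1, 0, 0, 0, 0); (1, 1, 0, 0, 0); (0, 1, 0, 0, 0); (1, 1, 1, 1, 0); (0, 0, 0, 0, 1); (0, 0, 0, 1, 0))


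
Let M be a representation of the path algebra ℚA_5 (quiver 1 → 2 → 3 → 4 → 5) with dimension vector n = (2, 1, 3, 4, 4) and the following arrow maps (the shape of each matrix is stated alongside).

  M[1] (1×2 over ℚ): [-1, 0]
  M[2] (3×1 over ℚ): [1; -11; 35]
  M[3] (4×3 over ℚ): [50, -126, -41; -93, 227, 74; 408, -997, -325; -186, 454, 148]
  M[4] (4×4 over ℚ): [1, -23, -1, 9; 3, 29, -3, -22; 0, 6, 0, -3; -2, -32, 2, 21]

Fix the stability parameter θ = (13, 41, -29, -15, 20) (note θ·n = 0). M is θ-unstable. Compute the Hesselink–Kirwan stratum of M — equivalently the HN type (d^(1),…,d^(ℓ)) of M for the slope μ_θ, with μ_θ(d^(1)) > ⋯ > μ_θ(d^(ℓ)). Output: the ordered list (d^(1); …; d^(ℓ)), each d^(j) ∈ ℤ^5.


Interval decomposition of M: I[1,1], I[1,5], I[3,4]^2, I[4,5], I[5,5]^2.
HN type (ℓ=5): μ^(1)=20; μ^(2)=13; μ^(3)=5/2; μ^(4)=-15; μ^(5)=-29

((0, 0, 0, 0, 4); (1, 0, 0, 0, 0); (1, 1, 1, 1, 0); (0, 0, 0, 3, 0); (0, 0, 2, 0, 0))


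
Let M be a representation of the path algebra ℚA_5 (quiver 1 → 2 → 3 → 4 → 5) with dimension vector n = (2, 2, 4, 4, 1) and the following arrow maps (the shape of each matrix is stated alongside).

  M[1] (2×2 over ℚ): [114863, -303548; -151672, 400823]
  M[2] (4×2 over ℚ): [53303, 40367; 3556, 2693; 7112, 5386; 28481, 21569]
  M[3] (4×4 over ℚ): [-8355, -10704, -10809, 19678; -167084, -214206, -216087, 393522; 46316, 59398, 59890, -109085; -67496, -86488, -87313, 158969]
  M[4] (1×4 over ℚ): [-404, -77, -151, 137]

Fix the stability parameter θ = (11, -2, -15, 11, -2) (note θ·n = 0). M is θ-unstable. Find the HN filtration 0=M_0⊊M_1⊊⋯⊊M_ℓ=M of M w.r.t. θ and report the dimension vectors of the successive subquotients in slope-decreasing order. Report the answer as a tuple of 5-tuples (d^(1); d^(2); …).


Barcode: M ≅ I[1,3], I[1,5], I[3,4]^2, I[4,4]. HN layers by μ_θ (4 steps, strictly decreasing):
  μ^(1)=11; μ^(2)=9/2; μ^(3)=-2; μ^(4)=-15

((0, 0, 0, 3, 0); (0, 0, 0, 1, 1); (2, 2, 2, 0, 0); (0, 0, 2, 0, 0))


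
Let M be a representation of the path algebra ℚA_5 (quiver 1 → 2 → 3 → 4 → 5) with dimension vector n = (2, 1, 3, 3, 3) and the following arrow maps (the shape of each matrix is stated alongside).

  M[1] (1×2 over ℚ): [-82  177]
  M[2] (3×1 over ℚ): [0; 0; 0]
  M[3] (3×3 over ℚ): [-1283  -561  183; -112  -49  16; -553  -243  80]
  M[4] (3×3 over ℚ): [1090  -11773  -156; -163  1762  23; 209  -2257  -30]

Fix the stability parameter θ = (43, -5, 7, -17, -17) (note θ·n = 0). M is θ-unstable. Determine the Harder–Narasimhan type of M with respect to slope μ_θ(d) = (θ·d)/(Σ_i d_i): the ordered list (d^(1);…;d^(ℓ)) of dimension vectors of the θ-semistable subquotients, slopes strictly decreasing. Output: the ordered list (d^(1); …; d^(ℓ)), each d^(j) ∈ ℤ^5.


Barcode: M ≅ I[1,1], I[1,2], I[3,5]^3. HN layers by μ_θ (3 steps, strictly decreasing):
  μ^(1)=43; μ^(2)=19; μ^(3)=-9

((1, 0, 0, 0, 0); (1, 1, 0, 0, 0); (0, 0, 3, 3, 3))


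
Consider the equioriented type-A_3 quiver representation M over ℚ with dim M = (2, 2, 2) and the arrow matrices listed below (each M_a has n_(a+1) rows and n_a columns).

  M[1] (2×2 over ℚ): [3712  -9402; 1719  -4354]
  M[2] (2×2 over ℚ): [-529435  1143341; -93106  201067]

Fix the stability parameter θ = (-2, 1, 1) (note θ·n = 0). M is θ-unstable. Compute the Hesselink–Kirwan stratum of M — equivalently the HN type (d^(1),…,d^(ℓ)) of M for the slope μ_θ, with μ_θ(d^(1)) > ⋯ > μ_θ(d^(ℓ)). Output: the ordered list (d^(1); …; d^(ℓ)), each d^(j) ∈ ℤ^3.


Barcode: M ≅ I[1,3]^2. HN layers by μ_θ (2 steps, strictly decreasing):
  μ^(1)=1; μ^(2)=-2

((0, 2, 2); (2, 0, 0))


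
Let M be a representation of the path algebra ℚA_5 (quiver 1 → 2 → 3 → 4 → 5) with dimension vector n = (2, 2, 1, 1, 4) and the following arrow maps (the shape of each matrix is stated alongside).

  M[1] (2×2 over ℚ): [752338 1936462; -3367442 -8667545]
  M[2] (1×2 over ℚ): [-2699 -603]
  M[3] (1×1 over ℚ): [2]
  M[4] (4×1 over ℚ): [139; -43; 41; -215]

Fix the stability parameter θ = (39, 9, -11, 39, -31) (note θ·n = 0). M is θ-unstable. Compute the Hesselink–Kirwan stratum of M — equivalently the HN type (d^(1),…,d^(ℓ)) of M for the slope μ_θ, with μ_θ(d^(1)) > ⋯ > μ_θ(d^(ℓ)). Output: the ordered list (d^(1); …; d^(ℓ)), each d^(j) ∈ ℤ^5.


Interval decomposition of M: I[1,2], I[1,5], I[5,5]^3.
HN type (ℓ=3): μ^(1)=24; μ^(2)=9; μ^(3)=-31

((1, 1, 0, 0, 0); (1, 1, 1, 1, 1); (0, 0, 0, 0, 3))


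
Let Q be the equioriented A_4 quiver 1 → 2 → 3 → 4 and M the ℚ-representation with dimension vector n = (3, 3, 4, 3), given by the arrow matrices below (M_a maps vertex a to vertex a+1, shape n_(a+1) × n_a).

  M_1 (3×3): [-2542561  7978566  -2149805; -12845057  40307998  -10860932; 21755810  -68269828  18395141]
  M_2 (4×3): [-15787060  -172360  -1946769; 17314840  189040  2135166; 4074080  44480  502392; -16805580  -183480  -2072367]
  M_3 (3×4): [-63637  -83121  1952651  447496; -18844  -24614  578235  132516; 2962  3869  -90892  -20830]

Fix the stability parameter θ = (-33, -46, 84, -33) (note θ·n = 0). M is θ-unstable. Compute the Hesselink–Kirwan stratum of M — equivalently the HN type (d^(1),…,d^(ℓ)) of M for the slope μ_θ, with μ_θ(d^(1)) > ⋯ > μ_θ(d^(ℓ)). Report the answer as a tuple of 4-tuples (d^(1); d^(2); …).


Interval decomposition of M: I[1,1], I[1,2], I[1,4], I[2,2], I[3,3], I[3,4]^2.
HN type (ℓ=5): μ^(1)=84; μ^(2)=51/2; μ^(3)=-33; μ^(4)=-79/2; μ^(5)=-46

((0, 0, 1, 0); (0, 0, 3, 3); (1, 0, 0, 0); (2, 2, 0, 0); (0, 1, 0, 0))


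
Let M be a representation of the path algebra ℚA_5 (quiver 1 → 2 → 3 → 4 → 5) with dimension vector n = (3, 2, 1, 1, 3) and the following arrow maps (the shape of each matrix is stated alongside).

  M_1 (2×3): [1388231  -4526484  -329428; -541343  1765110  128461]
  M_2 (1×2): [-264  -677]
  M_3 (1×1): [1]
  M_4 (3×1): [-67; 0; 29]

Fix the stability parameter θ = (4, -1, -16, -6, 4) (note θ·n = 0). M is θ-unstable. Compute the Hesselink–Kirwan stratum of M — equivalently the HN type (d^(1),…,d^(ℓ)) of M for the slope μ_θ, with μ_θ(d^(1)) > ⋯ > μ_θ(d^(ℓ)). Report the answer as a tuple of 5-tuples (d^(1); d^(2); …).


Barcode: M ≅ I[1,1], I[1,2], I[1,5], I[5,5]^2. HN layers by μ_θ (3 steps, strictly decreasing):
  μ^(1)=4; μ^(2)=3/2; μ^(3)=-19/4

((1, 0, 0, 0, 3); (1, 1, 0, 0, 0); (1, 1, 1, 1, 0))


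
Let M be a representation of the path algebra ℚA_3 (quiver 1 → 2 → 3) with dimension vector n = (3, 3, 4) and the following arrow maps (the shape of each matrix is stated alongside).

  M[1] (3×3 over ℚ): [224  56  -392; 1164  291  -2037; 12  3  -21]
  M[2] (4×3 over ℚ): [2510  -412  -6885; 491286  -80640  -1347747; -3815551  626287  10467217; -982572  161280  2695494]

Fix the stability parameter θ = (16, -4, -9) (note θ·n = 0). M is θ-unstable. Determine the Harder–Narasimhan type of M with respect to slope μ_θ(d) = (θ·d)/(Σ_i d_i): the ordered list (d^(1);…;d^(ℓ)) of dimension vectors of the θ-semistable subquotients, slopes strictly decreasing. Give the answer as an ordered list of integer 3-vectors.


Via rank(M_{q-1}∘⋯∘M_p): M ≅ I[1,1]^2, I[1,3], I[2,2], I[2,3], I[3,3]^2.
μ_θ-semistable layers: μ^(1)=16; μ^(2)=1; μ^(3)=-4; μ^(4)=-13/2; μ^(5)=-9

((2, 0, 0); (1, 1, 1); (0, 1, 0); (0, 1, 1); (0, 0, 2))


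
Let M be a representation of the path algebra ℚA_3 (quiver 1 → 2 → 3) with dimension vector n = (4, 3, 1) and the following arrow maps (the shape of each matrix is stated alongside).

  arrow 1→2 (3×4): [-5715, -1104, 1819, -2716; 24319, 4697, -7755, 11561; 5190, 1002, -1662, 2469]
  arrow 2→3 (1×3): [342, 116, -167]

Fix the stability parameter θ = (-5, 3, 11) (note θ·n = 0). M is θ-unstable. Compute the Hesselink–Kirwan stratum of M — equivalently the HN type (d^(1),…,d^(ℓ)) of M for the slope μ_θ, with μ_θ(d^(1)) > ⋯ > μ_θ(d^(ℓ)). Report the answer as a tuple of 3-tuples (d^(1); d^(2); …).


Barcode: M ≅ I[1,1], I[1,2]^2, I[1,3]. HN layers by μ_θ (3 steps, strictly decreasing):
  μ^(1)=11; μ^(2)=3; μ^(3)=-5

((0, 0, 1); (0, 3, 0); (4, 0, 0))


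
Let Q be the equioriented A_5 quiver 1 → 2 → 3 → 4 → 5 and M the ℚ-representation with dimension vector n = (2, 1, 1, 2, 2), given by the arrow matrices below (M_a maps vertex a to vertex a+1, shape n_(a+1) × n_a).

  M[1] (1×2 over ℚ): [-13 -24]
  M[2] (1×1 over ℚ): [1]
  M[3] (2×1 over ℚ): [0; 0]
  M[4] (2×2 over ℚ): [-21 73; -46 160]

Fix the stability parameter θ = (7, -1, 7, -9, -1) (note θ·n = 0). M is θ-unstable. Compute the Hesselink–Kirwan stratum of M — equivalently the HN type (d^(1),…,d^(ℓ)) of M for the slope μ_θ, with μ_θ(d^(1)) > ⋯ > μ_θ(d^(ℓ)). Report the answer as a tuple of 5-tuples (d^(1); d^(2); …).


Via rank(M_{q-1}∘⋯∘M_p): M ≅ I[1,1], I[1,3], I[4,5]^2.
μ_θ-semistable layers: μ^(1)=7; μ^(2)=3; μ^(3)=-1; μ^(4)=-9

((1, 0, 1, 0, 0); (1, 1, 0, 0, 0); (0, 0, 0, 0, 2); (0, 0, 0, 2, 0))


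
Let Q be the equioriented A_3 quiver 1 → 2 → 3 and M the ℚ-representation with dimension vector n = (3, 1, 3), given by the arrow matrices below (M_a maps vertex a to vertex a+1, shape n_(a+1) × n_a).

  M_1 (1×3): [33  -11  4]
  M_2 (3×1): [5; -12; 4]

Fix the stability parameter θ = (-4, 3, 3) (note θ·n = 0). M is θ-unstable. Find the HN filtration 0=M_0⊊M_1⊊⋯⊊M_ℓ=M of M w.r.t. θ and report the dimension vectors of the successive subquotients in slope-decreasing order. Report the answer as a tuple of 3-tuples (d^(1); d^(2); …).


Interval decomposition of M: I[1,1]^2, I[1,3], I[3,3]^2.
HN type (ℓ=2): μ^(1)=3; μ^(2)=-4

((0, 1, 3); (3, 0, 0))


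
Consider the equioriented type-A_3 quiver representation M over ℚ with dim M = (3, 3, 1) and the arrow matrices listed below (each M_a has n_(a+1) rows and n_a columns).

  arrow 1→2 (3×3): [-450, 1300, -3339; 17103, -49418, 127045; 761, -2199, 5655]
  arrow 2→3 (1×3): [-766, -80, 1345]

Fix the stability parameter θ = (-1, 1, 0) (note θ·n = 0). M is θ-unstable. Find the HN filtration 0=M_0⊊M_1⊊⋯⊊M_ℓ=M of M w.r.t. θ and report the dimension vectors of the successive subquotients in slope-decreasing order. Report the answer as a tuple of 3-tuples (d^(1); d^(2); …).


Barcode: M ≅ I[1,2]^2, I[1,3]. HN layers by μ_θ (3 steps, strictly decreasing):
  μ^(1)=1; μ^(2)=1/2; μ^(3)=-1

((0, 2, 0); (0, 1, 1); (3, 0, 0))


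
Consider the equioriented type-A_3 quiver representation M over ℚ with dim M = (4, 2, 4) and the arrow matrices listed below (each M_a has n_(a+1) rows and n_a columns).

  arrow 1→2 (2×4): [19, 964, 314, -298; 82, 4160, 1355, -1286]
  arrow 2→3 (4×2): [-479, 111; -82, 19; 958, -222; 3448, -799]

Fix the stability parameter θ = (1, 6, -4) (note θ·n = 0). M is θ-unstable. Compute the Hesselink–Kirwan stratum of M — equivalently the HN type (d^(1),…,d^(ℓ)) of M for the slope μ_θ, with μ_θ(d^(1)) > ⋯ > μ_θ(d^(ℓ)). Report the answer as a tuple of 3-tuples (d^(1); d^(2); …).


Interval decomposition of M: I[1,1]^2, I[1,3]^2, I[3,3]^2.
HN type (ℓ=2): μ^(1)=1; μ^(2)=-4

((4, 2, 2); (0, 0, 2))


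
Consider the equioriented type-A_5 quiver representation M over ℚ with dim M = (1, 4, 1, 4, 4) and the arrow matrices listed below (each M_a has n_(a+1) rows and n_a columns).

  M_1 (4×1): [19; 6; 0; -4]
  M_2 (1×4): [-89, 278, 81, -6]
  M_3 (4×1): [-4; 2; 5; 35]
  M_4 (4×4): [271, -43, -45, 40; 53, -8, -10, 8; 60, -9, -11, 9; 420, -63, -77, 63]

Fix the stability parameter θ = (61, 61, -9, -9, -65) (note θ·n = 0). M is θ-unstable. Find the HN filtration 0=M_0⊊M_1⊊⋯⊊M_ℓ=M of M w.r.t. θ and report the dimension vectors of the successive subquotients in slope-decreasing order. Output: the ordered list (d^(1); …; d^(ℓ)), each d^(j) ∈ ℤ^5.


Via rank(M_{q-1}∘⋯∘M_p): M ≅ I[1,5], I[2,2]^3, I[4,4], I[4,5]^2, I[5,5].
μ_θ-semistable layers: μ^(1)=61; μ^(2)=39/5; μ^(3)=-9; μ^(4)=-37; μ^(5)=-65

((0, 3, 0, 0, 0); (1, 1, 1, 1, 1); (0, 0, 0, 1, 0); (0, 0, 0, 2, 2); (0, 0, 0, 0, 1))


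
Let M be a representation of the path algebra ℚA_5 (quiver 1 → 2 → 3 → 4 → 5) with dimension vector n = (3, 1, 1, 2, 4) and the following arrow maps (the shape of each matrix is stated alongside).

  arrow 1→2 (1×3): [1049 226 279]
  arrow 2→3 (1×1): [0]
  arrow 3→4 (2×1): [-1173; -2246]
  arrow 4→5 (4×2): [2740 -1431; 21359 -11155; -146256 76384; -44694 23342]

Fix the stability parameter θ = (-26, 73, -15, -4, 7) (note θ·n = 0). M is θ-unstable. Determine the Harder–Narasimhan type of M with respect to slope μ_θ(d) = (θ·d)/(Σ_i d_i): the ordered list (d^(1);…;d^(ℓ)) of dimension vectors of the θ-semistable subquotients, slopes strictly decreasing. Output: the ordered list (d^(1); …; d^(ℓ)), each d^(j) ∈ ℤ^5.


Via rank(M_{q-1}∘⋯∘M_p): M ≅ I[1,1]^2, I[1,2], I[3,5], I[4,5], I[5,5]^2.
μ_θ-semistable layers: μ^(1)=73; μ^(2)=7; μ^(3)=-4; μ^(4)=-15; μ^(5)=-26

((0, 1, 0, 0, 0); (0, 0, 0, 0, 4); (0, 0, 0, 2, 0); (0, 0, 1, 0, 0); (3, 0, 0, 0, 0))


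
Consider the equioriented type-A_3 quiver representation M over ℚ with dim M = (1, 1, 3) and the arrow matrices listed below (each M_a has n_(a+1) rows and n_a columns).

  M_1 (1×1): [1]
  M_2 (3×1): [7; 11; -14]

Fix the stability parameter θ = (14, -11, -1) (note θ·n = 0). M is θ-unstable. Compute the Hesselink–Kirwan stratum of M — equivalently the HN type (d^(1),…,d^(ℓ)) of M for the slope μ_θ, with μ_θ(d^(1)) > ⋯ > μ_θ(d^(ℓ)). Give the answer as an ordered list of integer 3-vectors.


Barcode: M ≅ I[1,3], I[3,3]^2. HN layers by μ_θ (2 steps, strictly decreasing):
  μ^(1)=2/3; μ^(2)=-1

((1, 1, 1); (0, 0, 2))


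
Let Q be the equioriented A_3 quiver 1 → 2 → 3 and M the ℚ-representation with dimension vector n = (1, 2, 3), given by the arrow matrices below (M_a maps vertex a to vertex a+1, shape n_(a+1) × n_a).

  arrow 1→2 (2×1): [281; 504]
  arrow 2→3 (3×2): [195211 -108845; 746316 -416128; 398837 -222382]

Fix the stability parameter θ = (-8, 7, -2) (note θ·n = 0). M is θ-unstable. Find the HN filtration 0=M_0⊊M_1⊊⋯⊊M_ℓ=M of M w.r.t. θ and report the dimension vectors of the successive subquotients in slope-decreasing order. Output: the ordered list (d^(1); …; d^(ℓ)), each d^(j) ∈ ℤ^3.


Via rank(M_{q-1}∘⋯∘M_p): M ≅ I[1,3], I[2,3], I[3,3].
μ_θ-semistable layers: μ^(1)=5/2; μ^(2)=-2; μ^(3)=-8

((0, 2, 2); (0, 0, 1); (1, 0, 0))


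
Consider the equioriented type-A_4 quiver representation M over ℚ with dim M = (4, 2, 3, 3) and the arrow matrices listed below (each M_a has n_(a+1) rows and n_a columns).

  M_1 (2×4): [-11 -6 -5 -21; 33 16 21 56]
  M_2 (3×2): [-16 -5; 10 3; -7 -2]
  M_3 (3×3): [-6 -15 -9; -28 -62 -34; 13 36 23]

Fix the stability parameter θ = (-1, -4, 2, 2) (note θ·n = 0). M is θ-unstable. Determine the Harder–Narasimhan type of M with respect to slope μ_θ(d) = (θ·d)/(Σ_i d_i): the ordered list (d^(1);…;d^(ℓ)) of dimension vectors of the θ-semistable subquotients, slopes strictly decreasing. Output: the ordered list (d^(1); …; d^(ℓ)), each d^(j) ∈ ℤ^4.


Barcode: M ≅ I[1,1]^2, I[1,3], I[1,4], I[3,4], I[4,4]. HN layers by μ_θ (3 steps, strictly decreasing):
  μ^(1)=2; μ^(2)=-1; μ^(3)=-5/2

((0, 0, 3, 3); (2, 0, 0, 0); (2, 2, 0, 0))


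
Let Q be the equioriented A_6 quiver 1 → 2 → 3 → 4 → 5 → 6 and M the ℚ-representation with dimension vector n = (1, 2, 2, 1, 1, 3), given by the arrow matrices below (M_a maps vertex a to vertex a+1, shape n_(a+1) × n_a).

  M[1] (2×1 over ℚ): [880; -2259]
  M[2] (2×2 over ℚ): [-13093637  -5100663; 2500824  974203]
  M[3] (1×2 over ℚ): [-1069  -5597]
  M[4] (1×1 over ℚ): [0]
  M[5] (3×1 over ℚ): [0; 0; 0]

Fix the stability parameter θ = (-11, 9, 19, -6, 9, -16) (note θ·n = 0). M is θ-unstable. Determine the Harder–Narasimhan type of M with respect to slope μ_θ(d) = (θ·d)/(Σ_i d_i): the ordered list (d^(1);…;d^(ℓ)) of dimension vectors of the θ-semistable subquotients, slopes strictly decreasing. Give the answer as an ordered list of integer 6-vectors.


Interval decomposition of M: I[1,4], I[2,3], I[5,5], I[6,6]^3.
HN type (ℓ=5): μ^(1)=19; μ^(2)=9; μ^(3)=22/3; μ^(4)=-11; μ^(5)=-16

((0, 0, 1, 0, 0, 0); (0, 1, 0, 0, 1, 0); (0, 1, 1, 1, 0, 0); (1, 0, 0, 0, 0, 0); (0, 0, 0, 0, 0, 3))


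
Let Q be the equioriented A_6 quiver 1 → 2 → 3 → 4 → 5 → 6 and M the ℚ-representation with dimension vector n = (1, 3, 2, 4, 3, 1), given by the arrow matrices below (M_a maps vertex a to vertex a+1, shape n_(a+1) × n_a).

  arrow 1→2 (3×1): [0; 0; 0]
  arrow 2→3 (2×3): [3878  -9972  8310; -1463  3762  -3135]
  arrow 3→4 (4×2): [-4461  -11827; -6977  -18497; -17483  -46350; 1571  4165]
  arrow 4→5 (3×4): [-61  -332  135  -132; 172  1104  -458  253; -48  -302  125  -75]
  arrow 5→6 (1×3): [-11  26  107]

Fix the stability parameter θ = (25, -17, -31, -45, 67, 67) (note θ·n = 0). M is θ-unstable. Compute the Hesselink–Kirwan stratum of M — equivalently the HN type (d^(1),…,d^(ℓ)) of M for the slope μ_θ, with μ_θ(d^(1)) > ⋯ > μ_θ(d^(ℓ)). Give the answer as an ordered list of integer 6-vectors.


Barcode: M ≅ I[1,1], I[2,2]^2, I[2,6], I[3,5], I[4,4], I[4,5]. HN layers by μ_θ (6 steps, strictly decreasing):
  μ^(1)=67; μ^(2)=25; μ^(3)=-17; μ^(4)=-31; μ^(5)=-38; μ^(6)=-45

((0, 0, 0, 0, 3, 1); (1, 0, 0, 0, 0, 0); (0, 2, 0, 0, 0, 0); (0, 1, 1, 1, 0, 0); (0, 0, 1, 1, 0, 0); (0, 0, 0, 2, 0, 0))


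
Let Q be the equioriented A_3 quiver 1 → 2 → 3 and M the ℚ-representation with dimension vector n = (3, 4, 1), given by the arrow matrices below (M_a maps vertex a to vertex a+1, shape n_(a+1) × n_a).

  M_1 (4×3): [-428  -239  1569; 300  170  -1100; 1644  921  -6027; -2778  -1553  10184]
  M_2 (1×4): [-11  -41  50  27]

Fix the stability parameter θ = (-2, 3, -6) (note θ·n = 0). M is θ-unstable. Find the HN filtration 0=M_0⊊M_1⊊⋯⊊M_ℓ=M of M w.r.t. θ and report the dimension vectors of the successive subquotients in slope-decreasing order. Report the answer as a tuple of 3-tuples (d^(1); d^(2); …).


Via rank(M_{q-1}∘⋯∘M_p): M ≅ I[1,1], I[1,2], I[1,3], I[2,2]^2.
μ_θ-semistable layers: μ^(1)=3; μ^(2)=-3/2; μ^(3)=-2

((0, 3, 0); (0, 1, 1); (3, 0, 0))


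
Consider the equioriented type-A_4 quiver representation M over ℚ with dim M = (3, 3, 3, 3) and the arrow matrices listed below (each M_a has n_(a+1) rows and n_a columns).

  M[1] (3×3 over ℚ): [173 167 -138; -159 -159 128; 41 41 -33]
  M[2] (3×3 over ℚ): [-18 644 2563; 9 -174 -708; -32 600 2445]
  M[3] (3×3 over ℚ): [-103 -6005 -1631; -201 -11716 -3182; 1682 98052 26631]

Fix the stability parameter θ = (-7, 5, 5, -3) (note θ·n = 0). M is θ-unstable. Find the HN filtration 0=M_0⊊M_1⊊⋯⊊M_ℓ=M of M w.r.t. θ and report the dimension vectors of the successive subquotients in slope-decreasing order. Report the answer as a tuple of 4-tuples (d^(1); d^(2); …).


Barcode: M ≅ I[1,2], I[1,4]^2, I[3,4]. HN layers by μ_θ (4 steps, strictly decreasing):
  μ^(1)=5; μ^(2)=7/3; μ^(3)=1; μ^(4)=-7

((0, 1, 0, 0); (0, 2, 2, 2); (0, 0, 1, 1); (3, 0, 0, 0))


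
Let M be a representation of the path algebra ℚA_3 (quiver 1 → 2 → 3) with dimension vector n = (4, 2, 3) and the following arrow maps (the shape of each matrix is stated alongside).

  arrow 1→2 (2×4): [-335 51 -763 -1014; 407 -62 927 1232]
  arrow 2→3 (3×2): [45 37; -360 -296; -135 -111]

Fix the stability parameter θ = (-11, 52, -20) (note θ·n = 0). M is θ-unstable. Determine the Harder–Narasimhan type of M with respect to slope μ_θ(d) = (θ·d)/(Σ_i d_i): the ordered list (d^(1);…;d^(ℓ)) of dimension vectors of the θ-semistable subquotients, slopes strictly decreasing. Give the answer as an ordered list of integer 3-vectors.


Via rank(M_{q-1}∘⋯∘M_p): M ≅ I[1,1]^2, I[1,2], I[1,3], I[3,3]^2.
μ_θ-semistable layers: μ^(1)=52; μ^(2)=16; μ^(3)=-11; μ^(4)=-20

((0, 1, 0); (0, 1, 1); (4, 0, 0); (0, 0, 2))


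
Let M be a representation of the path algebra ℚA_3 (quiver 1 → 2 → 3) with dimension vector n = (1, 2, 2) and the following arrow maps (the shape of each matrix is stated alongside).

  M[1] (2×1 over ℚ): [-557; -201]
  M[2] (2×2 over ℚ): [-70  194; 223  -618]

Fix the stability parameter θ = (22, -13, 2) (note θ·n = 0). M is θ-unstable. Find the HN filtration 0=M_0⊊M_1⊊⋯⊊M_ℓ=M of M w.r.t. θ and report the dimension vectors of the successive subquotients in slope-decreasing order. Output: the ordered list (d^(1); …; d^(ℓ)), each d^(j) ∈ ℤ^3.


Via rank(M_{q-1}∘⋯∘M_p): M ≅ I[1,3], I[2,3].
μ_θ-semistable layers: μ^(1)=11/3; μ^(2)=2; μ^(3)=-13

((1, 1, 1); (0, 0, 1); (0, 1, 0))


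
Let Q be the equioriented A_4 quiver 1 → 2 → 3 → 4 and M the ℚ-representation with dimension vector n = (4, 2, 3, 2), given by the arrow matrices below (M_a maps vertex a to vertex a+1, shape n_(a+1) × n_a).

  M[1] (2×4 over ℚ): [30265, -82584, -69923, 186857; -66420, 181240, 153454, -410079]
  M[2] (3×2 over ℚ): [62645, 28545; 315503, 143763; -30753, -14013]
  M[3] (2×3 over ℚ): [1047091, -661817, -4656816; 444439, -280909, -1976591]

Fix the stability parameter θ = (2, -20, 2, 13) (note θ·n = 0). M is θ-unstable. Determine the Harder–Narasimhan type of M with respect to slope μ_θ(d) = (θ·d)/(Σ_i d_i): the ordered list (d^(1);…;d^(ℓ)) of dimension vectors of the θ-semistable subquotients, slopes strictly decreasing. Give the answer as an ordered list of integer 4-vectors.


Barcode: M ≅ I[1,1]^2, I[1,2], I[1,4], I[3,3], I[3,4]. HN layers by μ_θ (3 steps, strictly decreasing):
  μ^(1)=13; μ^(2)=2; μ^(3)=-9

((0, 0, 0, 2); (2, 0, 3, 0); (2, 2, 0, 0))


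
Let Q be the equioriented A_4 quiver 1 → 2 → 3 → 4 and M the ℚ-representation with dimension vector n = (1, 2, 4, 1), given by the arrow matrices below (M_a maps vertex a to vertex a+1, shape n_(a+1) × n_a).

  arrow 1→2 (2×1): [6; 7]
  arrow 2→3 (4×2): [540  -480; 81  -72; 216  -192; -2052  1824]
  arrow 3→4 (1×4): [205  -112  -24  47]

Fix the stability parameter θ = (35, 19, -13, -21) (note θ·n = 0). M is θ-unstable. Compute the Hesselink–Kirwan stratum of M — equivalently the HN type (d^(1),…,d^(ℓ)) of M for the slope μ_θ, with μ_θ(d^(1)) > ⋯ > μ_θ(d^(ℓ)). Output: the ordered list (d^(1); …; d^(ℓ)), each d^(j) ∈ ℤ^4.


Via rank(M_{q-1}∘⋯∘M_p): M ≅ I[1,3], I[2,2], I[3,3]^2, I[3,4].
μ_θ-semistable layers: μ^(1)=19; μ^(2)=41/3; μ^(3)=-13; μ^(4)=-17

((0, 1, 0, 0); (1, 1, 1, 0); (0, 0, 2, 0); (0, 0, 1, 1))


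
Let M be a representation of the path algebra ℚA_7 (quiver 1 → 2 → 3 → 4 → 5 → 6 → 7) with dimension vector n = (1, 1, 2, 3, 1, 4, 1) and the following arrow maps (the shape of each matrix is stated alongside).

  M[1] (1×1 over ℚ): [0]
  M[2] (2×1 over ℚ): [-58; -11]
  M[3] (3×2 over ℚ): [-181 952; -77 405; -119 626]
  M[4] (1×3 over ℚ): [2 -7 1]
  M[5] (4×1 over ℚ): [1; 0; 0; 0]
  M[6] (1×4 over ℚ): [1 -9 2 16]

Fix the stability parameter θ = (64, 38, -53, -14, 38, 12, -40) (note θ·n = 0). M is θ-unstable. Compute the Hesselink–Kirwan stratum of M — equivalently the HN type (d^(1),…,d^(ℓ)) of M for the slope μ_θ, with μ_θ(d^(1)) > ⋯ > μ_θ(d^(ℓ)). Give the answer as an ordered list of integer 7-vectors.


Interval decomposition of M: I[1,1], I[2,7], I[3,4], I[4,4], I[6,6]^3.
HN type (ℓ=6): μ^(1)=64; μ^(2)=12; μ^(3)=10/3; μ^(4)=-29/3; μ^(5)=-14; μ^(6)=-53

((1, 0, 0, 0, 0, 0, 0); (0, 0, 0, 0, 0, 3, 0); (0, 0, 0, 0, 1, 1, 1); (0, 1, 1, 1, 0, 0, 0); (0, 0, 0, 2, 0, 0, 0); (0, 0, 1, 0, 0, 0, 0))


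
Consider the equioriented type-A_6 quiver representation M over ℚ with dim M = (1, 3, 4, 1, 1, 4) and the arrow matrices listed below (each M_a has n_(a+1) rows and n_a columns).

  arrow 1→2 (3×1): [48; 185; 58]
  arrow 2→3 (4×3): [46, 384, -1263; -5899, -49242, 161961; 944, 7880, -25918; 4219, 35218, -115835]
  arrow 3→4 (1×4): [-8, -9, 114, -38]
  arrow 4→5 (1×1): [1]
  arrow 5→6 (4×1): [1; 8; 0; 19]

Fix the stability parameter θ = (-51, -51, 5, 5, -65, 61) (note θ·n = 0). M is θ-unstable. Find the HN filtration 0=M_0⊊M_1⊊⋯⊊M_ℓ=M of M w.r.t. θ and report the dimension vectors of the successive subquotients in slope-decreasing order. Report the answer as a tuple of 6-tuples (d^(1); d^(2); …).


Interval decomposition of M: I[1,3], I[2,2], I[2,6], I[3,3]^2, I[6,6]^3.
HN type (ℓ=4): μ^(1)=61; μ^(2)=5; μ^(3)=-55/3; μ^(4)=-51

((0, 0, 0, 0, 0, 4); (0, 0, 3, 0, 0, 0); (0, 0, 1, 1, 1, 0); (1, 3, 0, 0, 0, 0))


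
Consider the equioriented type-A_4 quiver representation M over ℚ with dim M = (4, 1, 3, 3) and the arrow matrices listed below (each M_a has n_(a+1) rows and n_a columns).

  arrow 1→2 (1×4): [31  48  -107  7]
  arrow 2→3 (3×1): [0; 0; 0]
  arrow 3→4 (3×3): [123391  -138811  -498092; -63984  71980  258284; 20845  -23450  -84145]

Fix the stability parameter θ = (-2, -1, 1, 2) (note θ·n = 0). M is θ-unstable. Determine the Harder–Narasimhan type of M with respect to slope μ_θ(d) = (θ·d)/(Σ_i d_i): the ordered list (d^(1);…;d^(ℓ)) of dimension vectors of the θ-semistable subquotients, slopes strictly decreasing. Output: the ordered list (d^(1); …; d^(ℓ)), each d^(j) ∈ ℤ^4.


Via rank(M_{q-1}∘⋯∘M_p): M ≅ I[1,1]^3, I[1,2], I[3,3], I[3,4]^2, I[4,4].
μ_θ-semistable layers: μ^(1)=2; μ^(2)=1; μ^(3)=-1; μ^(4)=-2

((0, 0, 0, 3); (0, 0, 3, 0); (0, 1, 0, 0); (4, 0, 0, 0))


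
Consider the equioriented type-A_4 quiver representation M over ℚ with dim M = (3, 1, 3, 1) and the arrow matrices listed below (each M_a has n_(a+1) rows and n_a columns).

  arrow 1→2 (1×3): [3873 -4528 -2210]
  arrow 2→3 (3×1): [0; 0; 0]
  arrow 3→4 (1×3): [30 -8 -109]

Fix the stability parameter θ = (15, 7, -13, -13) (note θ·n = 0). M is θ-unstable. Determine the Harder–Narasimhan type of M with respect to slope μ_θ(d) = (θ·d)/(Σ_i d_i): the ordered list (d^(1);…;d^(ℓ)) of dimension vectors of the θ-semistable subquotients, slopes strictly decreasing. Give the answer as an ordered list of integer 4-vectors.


Via rank(M_{q-1}∘⋯∘M_p): M ≅ I[1,1]^2, I[1,2], I[3,3]^2, I[3,4].
μ_θ-semistable layers: μ^(1)=15; μ^(2)=11; μ^(3)=-13

((2, 0, 0, 0); (1, 1, 0, 0); (0, 0, 3, 1))


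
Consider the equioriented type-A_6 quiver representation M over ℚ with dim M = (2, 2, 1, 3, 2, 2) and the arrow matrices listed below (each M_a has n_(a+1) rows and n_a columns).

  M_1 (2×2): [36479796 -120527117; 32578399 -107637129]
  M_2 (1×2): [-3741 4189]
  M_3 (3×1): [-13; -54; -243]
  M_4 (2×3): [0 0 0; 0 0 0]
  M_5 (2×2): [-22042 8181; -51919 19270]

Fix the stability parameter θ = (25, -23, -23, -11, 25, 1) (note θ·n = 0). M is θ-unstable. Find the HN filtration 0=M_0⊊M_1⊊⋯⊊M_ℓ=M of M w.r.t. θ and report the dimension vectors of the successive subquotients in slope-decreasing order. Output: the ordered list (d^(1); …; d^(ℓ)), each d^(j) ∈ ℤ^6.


Via rank(M_{q-1}∘⋯∘M_p): M ≅ I[1,2], I[1,4], I[4,4]^2, I[5,6]^2.
μ_θ-semistable layers: μ^(1)=13; μ^(2)=1; μ^(3)=-8; μ^(4)=-11

((0, 0, 0, 0, 2, 2); (1, 1, 0, 0, 0, 0); (1, 1, 1, 1, 0, 0); (0, 0, 0, 2, 0, 0))


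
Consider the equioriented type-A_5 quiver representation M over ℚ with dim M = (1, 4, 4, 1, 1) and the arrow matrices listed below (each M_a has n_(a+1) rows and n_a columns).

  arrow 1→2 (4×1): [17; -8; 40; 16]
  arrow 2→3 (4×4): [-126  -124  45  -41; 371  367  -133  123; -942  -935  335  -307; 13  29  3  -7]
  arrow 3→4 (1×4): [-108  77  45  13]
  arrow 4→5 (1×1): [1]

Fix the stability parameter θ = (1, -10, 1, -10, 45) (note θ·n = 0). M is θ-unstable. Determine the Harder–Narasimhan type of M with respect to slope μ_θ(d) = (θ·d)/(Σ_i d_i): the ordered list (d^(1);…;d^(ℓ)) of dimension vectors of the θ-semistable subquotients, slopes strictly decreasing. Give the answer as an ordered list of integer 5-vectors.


Via rank(M_{q-1}∘⋯∘M_p): M ≅ I[1,5], I[2,3]^3.
μ_θ-semistable layers: μ^(1)=45; μ^(2)=1; μ^(3)=-9/2; μ^(4)=-10

((0, 0, 0, 0, 1); (0, 0, 3, 0, 0); (1, 1, 1, 1, 0); (0, 3, 0, 0, 0))


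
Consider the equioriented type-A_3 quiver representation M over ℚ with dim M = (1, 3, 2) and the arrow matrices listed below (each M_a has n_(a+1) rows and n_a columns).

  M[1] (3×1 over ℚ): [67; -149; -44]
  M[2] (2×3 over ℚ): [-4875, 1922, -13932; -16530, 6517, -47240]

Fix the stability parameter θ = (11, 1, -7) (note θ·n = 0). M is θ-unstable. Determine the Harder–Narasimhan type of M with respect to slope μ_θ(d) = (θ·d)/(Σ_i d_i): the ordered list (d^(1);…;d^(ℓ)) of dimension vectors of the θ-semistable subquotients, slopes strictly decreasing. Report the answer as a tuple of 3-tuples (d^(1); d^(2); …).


Interval decomposition of M: I[1,3], I[2,2], I[2,3].
HN type (ℓ=3): μ^(1)=5/3; μ^(2)=1; μ^(3)=-3

((1, 1, 1); (0, 1, 0); (0, 1, 1))


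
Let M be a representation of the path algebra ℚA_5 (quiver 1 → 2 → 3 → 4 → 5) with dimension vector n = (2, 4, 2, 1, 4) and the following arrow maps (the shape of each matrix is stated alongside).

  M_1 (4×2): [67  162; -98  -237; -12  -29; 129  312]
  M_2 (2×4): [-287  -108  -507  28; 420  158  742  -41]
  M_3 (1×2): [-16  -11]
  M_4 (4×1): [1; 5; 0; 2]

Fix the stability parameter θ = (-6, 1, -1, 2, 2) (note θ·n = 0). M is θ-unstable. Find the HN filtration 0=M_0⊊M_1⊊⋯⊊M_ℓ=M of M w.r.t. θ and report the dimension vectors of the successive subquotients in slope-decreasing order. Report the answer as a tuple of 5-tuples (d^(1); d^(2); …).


Via rank(M_{q-1}∘⋯∘M_p): M ≅ I[1,3], I[1,5], I[2,2]^2, I[5,5]^3.
μ_θ-semistable layers: μ^(1)=2; μ^(2)=1; μ^(3)=0; μ^(4)=-6

((0, 0, 0, 1, 4); (0, 2, 0, 0, 0); (0, 2, 2, 0, 0); (2, 0, 0, 0, 0))


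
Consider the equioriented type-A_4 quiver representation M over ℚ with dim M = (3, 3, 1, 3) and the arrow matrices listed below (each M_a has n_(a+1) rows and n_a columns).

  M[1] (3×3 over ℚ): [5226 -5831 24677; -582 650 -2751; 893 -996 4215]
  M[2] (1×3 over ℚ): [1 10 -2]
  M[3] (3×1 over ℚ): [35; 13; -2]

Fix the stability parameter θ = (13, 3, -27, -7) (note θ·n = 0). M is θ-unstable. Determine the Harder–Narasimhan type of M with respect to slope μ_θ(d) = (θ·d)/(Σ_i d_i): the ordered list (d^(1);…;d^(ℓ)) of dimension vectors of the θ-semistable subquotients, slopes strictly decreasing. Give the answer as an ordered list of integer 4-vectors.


Via rank(M_{q-1}∘⋯∘M_p): M ≅ I[1,2]^2, I[1,4], I[4,4]^2.
μ_θ-semistable layers: μ^(1)=8; μ^(2)=-9/2; μ^(3)=-7

((2, 2, 0, 0); (1, 1, 1, 1); (0, 0, 0, 2))


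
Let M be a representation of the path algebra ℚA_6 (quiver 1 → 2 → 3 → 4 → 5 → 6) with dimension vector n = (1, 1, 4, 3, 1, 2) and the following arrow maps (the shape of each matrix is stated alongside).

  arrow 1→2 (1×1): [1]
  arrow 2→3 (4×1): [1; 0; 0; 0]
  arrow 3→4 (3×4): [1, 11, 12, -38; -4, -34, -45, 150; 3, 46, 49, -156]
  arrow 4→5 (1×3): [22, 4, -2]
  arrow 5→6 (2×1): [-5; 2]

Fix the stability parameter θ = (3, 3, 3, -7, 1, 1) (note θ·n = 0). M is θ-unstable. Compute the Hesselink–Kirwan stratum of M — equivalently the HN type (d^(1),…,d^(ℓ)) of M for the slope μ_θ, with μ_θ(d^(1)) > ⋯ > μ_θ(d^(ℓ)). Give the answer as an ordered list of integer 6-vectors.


Interval decomposition of M: I[1,4], I[3,3], I[3,4], I[3,6], I[6,6].
HN type (ℓ=4): μ^(1)=3; μ^(2)=1; μ^(3)=1/2; μ^(4)=-2

((0, 0, 1, 0, 0, 0); (0, 0, 0, 0, 1, 2); (1, 1, 1, 1, 0, 0); (0, 0, 2, 2, 0, 0))


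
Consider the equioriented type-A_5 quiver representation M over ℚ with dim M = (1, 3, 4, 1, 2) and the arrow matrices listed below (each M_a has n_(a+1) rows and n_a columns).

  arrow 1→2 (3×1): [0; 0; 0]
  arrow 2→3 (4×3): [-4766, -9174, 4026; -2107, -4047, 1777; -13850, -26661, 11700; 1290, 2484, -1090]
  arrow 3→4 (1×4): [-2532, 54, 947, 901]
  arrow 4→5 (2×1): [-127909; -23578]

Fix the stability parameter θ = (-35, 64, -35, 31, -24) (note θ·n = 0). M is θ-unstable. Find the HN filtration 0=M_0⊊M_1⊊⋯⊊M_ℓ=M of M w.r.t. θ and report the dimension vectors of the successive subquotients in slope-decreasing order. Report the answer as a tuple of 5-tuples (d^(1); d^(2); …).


Barcode: M ≅ I[1,1], I[2,2], I[2,3], I[2,5], I[3,3]^2, I[5,5]. HN layers by μ_θ (5 steps, strictly decreasing):
  μ^(1)=64; μ^(2)=29/2; μ^(3)=9; μ^(4)=-24; μ^(5)=-35

((0, 1, 0, 0, 0); (0, 1, 1, 0, 0); (0, 1, 1, 1, 1); (0, 0, 0, 0, 1); (1, 0, 2, 0, 0))


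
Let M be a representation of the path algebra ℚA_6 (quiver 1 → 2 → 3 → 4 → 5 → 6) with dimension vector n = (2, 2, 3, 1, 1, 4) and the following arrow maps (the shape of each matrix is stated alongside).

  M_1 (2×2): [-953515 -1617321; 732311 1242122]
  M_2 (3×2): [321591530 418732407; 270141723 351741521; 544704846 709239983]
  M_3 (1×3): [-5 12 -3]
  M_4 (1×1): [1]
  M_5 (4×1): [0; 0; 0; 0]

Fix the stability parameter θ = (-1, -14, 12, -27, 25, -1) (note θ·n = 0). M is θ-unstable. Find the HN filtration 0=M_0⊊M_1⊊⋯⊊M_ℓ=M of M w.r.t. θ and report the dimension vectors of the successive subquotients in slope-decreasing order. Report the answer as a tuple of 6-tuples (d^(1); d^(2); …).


Via rank(M_{q-1}∘⋯∘M_p): M ≅ I[1,3], I[1,5], I[3,3], I[6,6]^4.
μ_θ-semistable layers: μ^(1)=25; μ^(2)=12; μ^(3)=-1; μ^(4)=-15/2

((0, 0, 0, 0, 1, 0); (0, 0, 2, 0, 0, 0); (0, 0, 0, 0, 0, 4); (2, 2, 1, 1, 0, 0))


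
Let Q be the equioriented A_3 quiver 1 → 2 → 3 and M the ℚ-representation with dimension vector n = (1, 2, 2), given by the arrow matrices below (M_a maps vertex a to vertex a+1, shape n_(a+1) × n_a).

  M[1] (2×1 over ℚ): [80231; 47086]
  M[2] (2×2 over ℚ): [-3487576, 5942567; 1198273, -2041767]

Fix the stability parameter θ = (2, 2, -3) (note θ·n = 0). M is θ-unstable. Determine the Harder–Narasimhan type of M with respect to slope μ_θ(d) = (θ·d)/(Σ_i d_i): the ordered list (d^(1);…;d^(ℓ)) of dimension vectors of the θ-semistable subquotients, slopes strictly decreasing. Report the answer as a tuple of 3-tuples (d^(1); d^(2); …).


Barcode: M ≅ I[1,3], I[2,3]. HN layers by μ_θ (2 steps, strictly decreasing):
  μ^(1)=1/3; μ^(2)=-1/2

((1, 1, 1); (0, 1, 1))


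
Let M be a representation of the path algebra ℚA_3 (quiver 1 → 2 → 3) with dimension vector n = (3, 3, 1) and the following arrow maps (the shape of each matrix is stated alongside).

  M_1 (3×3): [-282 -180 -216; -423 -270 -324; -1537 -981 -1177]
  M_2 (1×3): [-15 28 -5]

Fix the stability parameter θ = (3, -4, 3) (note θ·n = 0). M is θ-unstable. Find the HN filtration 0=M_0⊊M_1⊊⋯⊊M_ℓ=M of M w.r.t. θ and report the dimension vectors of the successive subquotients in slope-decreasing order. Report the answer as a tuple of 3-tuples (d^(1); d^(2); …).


Barcode: M ≅ I[1,1], I[1,2], I[1,3], I[2,2]. HN layers by μ_θ (3 steps, strictly decreasing):
  μ^(1)=3; μ^(2)=-1/2; μ^(3)=-4

((1, 0, 1); (2, 2, 0); (0, 1, 0))
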